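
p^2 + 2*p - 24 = (p - 4)*(p + 6)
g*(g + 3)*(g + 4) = g^3 + 7*g^2 + 12*g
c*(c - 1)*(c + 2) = c^3 + c^2 - 2*c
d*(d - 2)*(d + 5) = d^3 + 3*d^2 - 10*d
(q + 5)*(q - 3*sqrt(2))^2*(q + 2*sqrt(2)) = q^4 - 4*sqrt(2)*q^3 + 5*q^3 - 20*sqrt(2)*q^2 - 6*q^2 - 30*q + 36*sqrt(2)*q + 180*sqrt(2)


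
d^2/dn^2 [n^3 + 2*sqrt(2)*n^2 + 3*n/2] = 6*n + 4*sqrt(2)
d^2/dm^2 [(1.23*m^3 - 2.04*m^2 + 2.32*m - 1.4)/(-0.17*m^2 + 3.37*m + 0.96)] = (5.55111512312578e-17*m^5 + 8.88178419700125e-16*m^4 - 26.13611*m^3 - 21.635448*m^2 - 13.885512*m + 51.027736)/(0.004913*m^6 - 0.292179*m^5 + 5.708787*m^4 - 34.972849*m^3 - 32.237856*m^2 - 9.317376*m - 0.884736)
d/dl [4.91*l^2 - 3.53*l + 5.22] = 9.82*l - 3.53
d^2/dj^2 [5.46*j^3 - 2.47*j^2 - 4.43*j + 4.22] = 32.76*j - 4.94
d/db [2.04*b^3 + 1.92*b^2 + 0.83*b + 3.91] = 6.12*b^2 + 3.84*b + 0.83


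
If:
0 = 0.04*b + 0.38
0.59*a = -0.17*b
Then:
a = 2.74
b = -9.50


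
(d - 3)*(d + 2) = d^2 - d - 6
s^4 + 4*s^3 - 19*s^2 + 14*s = s*(s - 2)*(s - 1)*(s + 7)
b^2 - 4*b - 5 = (b - 5)*(b + 1)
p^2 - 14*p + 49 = (p - 7)^2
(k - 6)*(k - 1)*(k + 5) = k^3 - 2*k^2 - 29*k + 30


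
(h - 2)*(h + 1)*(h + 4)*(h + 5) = h^4 + 8*h^3 + 9*h^2 - 38*h - 40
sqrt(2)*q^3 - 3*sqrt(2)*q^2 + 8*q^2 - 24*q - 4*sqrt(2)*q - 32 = (q - 4)*(q + 4*sqrt(2))*(sqrt(2)*q + sqrt(2))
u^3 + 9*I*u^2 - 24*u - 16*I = (u + I)*(u + 4*I)^2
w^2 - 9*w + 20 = (w - 5)*(w - 4)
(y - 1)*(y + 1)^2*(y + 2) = y^4 + 3*y^3 + y^2 - 3*y - 2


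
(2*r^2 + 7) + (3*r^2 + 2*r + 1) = 5*r^2 + 2*r + 8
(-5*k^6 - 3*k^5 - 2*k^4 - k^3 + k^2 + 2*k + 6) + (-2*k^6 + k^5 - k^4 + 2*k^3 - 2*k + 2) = -7*k^6 - 2*k^5 - 3*k^4 + k^3 + k^2 + 8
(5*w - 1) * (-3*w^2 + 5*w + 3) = -15*w^3 + 28*w^2 + 10*w - 3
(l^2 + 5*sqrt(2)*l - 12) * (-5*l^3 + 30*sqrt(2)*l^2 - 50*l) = -5*l^5 + 5*sqrt(2)*l^4 + 310*l^3 - 610*sqrt(2)*l^2 + 600*l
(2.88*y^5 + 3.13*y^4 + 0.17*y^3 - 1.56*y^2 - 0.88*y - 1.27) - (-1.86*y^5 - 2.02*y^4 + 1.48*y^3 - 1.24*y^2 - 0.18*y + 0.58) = 4.74*y^5 + 5.15*y^4 - 1.31*y^3 - 0.32*y^2 - 0.7*y - 1.85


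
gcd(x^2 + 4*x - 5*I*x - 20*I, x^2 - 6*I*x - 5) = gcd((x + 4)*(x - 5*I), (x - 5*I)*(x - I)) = x - 5*I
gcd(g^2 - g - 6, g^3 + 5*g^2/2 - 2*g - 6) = g + 2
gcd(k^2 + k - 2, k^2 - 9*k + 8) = k - 1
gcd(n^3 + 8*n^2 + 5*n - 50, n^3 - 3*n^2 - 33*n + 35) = n + 5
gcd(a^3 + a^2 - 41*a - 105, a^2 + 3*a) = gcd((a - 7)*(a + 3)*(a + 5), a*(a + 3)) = a + 3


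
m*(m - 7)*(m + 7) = m^3 - 49*m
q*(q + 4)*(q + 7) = q^3 + 11*q^2 + 28*q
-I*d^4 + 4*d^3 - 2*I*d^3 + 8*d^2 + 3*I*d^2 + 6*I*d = d*(d + 2)*(d + 3*I)*(-I*d + 1)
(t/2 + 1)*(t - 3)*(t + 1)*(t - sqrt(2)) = t^4/2 - sqrt(2)*t^3/2 - 7*t^2/2 - 3*t + 7*sqrt(2)*t/2 + 3*sqrt(2)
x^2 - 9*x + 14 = (x - 7)*(x - 2)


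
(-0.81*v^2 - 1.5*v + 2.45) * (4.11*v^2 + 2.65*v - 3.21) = -3.3291*v^4 - 8.3115*v^3 + 8.6946*v^2 + 11.3075*v - 7.8645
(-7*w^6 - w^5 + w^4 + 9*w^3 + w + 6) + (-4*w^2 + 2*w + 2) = -7*w^6 - w^5 + w^4 + 9*w^3 - 4*w^2 + 3*w + 8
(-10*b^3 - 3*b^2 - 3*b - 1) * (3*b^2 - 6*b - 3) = -30*b^5 + 51*b^4 + 39*b^3 + 24*b^2 + 15*b + 3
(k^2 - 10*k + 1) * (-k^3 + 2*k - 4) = -k^5 + 10*k^4 + k^3 - 24*k^2 + 42*k - 4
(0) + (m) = m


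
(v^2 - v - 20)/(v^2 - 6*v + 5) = (v + 4)/(v - 1)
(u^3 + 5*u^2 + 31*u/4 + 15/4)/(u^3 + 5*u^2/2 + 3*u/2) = (u + 5/2)/u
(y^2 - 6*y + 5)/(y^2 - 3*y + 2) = (y - 5)/(y - 2)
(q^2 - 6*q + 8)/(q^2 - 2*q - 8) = (q - 2)/(q + 2)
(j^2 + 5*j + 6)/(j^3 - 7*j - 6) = (j + 3)/(j^2 - 2*j - 3)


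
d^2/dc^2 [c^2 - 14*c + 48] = 2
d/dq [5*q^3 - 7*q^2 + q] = 15*q^2 - 14*q + 1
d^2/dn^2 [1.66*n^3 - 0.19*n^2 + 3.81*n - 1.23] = 9.96*n - 0.38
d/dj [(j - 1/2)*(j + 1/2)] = 2*j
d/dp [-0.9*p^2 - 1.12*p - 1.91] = -1.8*p - 1.12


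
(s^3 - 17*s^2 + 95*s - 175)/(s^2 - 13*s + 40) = (s^2 - 12*s + 35)/(s - 8)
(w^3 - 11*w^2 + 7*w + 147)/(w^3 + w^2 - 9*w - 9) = (w^2 - 14*w + 49)/(w^2 - 2*w - 3)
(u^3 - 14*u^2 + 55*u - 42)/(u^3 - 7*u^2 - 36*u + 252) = (u - 1)/(u + 6)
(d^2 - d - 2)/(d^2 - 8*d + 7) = (d^2 - d - 2)/(d^2 - 8*d + 7)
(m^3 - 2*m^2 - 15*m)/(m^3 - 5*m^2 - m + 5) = m*(m + 3)/(m^2 - 1)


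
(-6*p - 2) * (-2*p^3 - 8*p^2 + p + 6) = 12*p^4 + 52*p^3 + 10*p^2 - 38*p - 12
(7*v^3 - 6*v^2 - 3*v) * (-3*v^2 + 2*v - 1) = -21*v^5 + 32*v^4 - 10*v^3 + 3*v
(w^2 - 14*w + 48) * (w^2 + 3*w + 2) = w^4 - 11*w^3 + 8*w^2 + 116*w + 96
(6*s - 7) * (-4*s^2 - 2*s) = -24*s^3 + 16*s^2 + 14*s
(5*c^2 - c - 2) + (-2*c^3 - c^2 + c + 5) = -2*c^3 + 4*c^2 + 3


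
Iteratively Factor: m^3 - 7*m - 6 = (m + 2)*(m^2 - 2*m - 3) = (m + 1)*(m + 2)*(m - 3)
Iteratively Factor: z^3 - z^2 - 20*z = (z - 5)*(z^2 + 4*z) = (z - 5)*(z + 4)*(z)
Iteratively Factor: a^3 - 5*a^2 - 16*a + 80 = (a - 5)*(a^2 - 16) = (a - 5)*(a - 4)*(a + 4)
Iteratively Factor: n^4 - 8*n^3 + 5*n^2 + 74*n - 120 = (n + 3)*(n^3 - 11*n^2 + 38*n - 40) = (n - 2)*(n + 3)*(n^2 - 9*n + 20) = (n - 5)*(n - 2)*(n + 3)*(n - 4)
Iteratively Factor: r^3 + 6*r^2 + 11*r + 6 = (r + 2)*(r^2 + 4*r + 3) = (r + 1)*(r + 2)*(r + 3)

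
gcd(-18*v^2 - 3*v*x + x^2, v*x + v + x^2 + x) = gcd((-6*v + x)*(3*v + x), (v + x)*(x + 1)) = 1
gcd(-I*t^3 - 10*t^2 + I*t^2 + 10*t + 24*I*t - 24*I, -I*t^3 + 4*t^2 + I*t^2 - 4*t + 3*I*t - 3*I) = t - 1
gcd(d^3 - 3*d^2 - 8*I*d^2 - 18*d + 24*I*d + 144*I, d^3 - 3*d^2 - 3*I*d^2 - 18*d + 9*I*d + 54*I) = d^2 - 3*d - 18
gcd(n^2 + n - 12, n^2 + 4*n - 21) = n - 3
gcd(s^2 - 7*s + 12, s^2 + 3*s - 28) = s - 4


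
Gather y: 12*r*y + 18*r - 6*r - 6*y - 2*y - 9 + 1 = 12*r + y*(12*r - 8) - 8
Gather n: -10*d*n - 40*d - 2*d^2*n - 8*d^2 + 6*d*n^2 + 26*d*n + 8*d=-8*d^2 + 6*d*n^2 - 32*d + n*(-2*d^2 + 16*d)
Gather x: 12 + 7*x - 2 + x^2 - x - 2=x^2 + 6*x + 8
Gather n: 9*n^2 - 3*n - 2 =9*n^2 - 3*n - 2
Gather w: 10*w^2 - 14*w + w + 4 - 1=10*w^2 - 13*w + 3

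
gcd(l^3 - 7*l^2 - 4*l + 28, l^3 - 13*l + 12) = 1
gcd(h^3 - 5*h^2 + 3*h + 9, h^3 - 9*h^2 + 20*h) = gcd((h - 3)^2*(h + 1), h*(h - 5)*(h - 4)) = 1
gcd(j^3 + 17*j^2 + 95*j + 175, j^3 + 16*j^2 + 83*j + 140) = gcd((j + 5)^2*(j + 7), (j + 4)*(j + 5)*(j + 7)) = j^2 + 12*j + 35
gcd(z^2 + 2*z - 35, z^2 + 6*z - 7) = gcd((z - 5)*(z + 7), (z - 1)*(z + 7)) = z + 7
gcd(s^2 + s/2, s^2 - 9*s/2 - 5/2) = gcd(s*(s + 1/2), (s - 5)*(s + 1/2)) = s + 1/2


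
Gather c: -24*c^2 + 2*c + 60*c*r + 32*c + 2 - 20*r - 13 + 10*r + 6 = -24*c^2 + c*(60*r + 34) - 10*r - 5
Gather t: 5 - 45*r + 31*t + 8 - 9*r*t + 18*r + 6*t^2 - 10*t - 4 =-27*r + 6*t^2 + t*(21 - 9*r) + 9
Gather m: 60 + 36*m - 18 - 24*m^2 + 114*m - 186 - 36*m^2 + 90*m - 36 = -60*m^2 + 240*m - 180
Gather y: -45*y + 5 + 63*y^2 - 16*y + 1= 63*y^2 - 61*y + 6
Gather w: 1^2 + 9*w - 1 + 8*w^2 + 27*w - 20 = 8*w^2 + 36*w - 20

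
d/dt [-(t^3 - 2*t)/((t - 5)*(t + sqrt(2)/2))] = 2*(2*t*(t - 5)*(t^2 - 2) + t*(2*t + sqrt(2))*(t^2 - 2) + (2 - 3*t^2)*(t - 5)*(2*t + sqrt(2)))/((t - 5)^2*(2*t + sqrt(2))^2)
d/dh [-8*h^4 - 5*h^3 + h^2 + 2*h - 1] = -32*h^3 - 15*h^2 + 2*h + 2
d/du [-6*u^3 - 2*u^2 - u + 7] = -18*u^2 - 4*u - 1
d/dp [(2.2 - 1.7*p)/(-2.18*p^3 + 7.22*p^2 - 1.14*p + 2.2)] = (-7.412*p^3 + 26.662*p^2 - 31.768*p - 1.232)/(4.7524*p^6 - 31.4792*p^5 + 57.0988*p^4 - 26.0536*p^3 + 33.0676*p^2 - 5.016*p + 4.84)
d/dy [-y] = -1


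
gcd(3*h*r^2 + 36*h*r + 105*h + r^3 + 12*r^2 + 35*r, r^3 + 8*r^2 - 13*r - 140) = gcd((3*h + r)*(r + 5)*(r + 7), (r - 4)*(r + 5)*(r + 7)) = r^2 + 12*r + 35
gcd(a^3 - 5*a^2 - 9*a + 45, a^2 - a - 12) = a + 3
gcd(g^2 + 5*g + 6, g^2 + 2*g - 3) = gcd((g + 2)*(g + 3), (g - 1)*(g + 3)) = g + 3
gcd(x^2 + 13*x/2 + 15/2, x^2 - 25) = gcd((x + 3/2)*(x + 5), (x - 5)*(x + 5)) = x + 5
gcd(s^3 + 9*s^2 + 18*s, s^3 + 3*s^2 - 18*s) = s^2 + 6*s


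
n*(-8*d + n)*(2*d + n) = -16*d^2*n - 6*d*n^2 + n^3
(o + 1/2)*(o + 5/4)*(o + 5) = o^3 + 27*o^2/4 + 75*o/8 + 25/8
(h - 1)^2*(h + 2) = h^3 - 3*h + 2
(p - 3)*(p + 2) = p^2 - p - 6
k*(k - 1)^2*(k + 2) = k^4 - 3*k^2 + 2*k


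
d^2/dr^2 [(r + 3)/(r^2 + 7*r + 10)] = 2*((r + 3)*(2*r + 7)^2 - (3*r + 10)*(r^2 + 7*r + 10))/(r^2 + 7*r + 10)^3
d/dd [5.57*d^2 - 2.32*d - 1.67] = 11.14*d - 2.32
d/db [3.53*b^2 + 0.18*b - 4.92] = 7.06*b + 0.18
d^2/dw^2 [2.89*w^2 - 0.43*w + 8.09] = 5.78000000000000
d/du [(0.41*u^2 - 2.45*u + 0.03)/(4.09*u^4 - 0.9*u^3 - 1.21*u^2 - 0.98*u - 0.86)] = (-3.3538*u^5 + 30.4305*u^4 - 4.9008*u^3 - 3.2853*u^2 - 0.6326*u + 2.1364)/(16.7281*u^8 - 7.362*u^7 - 9.0878*u^6 - 5.8384*u^5 - 3.8067*u^4 + 3.9196*u^3 + 3.0416*u^2 + 1.6856*u + 0.7396)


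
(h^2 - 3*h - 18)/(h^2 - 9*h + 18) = (h + 3)/(h - 3)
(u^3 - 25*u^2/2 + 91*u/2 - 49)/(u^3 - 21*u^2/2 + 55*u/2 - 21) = (2*u - 7)/(2*u - 3)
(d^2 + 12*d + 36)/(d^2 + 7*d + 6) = (d + 6)/(d + 1)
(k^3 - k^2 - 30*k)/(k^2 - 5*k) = (k^2 - k - 30)/(k - 5)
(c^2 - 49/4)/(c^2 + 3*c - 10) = (c^2 - 49/4)/(c^2 + 3*c - 10)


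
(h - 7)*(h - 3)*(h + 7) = h^3 - 3*h^2 - 49*h + 147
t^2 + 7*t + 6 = (t + 1)*(t + 6)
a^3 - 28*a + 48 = (a - 4)*(a - 2)*(a + 6)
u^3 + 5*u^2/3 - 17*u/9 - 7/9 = (u - 1)*(u + 1/3)*(u + 7/3)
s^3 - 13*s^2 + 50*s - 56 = (s - 7)*(s - 4)*(s - 2)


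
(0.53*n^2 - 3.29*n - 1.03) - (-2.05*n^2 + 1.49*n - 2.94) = 2.58*n^2 - 4.78*n + 1.91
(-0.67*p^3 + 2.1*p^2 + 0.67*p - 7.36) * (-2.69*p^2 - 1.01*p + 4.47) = 1.8023*p^5 - 4.9723*p^4 - 6.9182*p^3 + 28.5087*p^2 + 10.4285*p - 32.8992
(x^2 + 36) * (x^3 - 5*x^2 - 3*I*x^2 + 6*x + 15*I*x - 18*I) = x^5 - 5*x^4 - 3*I*x^4 + 42*x^3 + 15*I*x^3 - 180*x^2 - 126*I*x^2 + 216*x + 540*I*x - 648*I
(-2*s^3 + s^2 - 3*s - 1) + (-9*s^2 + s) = -2*s^3 - 8*s^2 - 2*s - 1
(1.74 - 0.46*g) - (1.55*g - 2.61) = 4.35 - 2.01*g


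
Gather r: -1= -1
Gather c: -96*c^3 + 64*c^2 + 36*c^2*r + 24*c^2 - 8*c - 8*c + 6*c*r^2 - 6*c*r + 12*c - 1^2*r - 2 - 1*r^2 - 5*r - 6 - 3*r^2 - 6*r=-96*c^3 + c^2*(36*r + 88) + c*(6*r^2 - 6*r - 4) - 4*r^2 - 12*r - 8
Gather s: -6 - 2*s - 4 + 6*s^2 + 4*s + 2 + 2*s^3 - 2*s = 2*s^3 + 6*s^2 - 8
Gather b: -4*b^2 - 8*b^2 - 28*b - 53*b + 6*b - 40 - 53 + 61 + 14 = -12*b^2 - 75*b - 18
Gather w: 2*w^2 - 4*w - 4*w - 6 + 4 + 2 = 2*w^2 - 8*w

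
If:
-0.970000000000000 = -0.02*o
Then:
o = 48.50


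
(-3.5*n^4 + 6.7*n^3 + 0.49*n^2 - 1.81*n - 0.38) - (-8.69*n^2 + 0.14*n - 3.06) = -3.5*n^4 + 6.7*n^3 + 9.18*n^2 - 1.95*n + 2.68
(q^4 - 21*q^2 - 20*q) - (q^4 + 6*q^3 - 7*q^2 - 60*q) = -6*q^3 - 14*q^2 + 40*q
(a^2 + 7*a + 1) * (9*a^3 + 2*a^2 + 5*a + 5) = 9*a^5 + 65*a^4 + 28*a^3 + 42*a^2 + 40*a + 5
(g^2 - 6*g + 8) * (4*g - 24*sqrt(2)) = 4*g^3 - 24*sqrt(2)*g^2 - 24*g^2 + 32*g + 144*sqrt(2)*g - 192*sqrt(2)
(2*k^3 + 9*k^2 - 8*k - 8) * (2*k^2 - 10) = 4*k^5 + 18*k^4 - 36*k^3 - 106*k^2 + 80*k + 80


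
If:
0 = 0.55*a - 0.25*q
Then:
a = 0.454545454545455*q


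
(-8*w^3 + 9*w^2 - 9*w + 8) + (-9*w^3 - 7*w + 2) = -17*w^3 + 9*w^2 - 16*w + 10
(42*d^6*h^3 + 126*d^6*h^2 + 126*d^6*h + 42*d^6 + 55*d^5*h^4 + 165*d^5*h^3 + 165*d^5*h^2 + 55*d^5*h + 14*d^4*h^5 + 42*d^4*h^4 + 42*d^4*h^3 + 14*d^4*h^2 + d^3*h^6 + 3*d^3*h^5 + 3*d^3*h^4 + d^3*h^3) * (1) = 42*d^6*h^3 + 126*d^6*h^2 + 126*d^6*h + 42*d^6 + 55*d^5*h^4 + 165*d^5*h^3 + 165*d^5*h^2 + 55*d^5*h + 14*d^4*h^5 + 42*d^4*h^4 + 42*d^4*h^3 + 14*d^4*h^2 + d^3*h^6 + 3*d^3*h^5 + 3*d^3*h^4 + d^3*h^3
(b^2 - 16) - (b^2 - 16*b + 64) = 16*b - 80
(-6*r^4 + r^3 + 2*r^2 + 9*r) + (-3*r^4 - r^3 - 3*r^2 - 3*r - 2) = -9*r^4 - r^2 + 6*r - 2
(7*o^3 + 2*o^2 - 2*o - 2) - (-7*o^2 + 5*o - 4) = 7*o^3 + 9*o^2 - 7*o + 2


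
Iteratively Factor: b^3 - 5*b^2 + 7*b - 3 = (b - 3)*(b^2 - 2*b + 1) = (b - 3)*(b - 1)*(b - 1)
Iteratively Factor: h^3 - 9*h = (h)*(h^2 - 9) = h*(h + 3)*(h - 3)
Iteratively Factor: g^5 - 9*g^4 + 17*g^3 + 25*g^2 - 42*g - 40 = (g - 2)*(g^4 - 7*g^3 + 3*g^2 + 31*g + 20) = (g - 4)*(g - 2)*(g^3 - 3*g^2 - 9*g - 5) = (g - 5)*(g - 4)*(g - 2)*(g^2 + 2*g + 1) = (g - 5)*(g - 4)*(g - 2)*(g + 1)*(g + 1)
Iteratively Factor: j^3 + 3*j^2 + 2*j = (j)*(j^2 + 3*j + 2) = j*(j + 1)*(j + 2)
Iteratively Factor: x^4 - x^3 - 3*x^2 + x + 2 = (x + 1)*(x^3 - 2*x^2 - x + 2) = (x + 1)^2*(x^2 - 3*x + 2) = (x - 2)*(x + 1)^2*(x - 1)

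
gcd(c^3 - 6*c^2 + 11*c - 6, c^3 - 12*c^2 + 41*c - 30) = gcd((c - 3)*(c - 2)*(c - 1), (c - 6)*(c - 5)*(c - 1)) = c - 1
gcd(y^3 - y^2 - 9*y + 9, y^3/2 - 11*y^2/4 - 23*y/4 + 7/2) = 1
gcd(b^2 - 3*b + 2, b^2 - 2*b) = b - 2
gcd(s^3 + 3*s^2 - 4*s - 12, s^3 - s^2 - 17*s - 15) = s + 3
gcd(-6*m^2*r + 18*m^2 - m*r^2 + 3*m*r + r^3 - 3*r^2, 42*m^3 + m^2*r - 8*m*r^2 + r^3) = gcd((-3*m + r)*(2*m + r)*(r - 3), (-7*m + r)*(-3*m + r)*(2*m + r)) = -6*m^2 - m*r + r^2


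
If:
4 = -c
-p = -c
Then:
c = -4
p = -4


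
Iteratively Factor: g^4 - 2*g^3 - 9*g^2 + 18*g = (g)*(g^3 - 2*g^2 - 9*g + 18) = g*(g + 3)*(g^2 - 5*g + 6) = g*(g - 3)*(g + 3)*(g - 2)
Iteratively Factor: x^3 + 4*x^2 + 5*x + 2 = (x + 1)*(x^2 + 3*x + 2) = (x + 1)*(x + 2)*(x + 1)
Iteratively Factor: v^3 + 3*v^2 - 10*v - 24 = (v + 2)*(v^2 + v - 12) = (v + 2)*(v + 4)*(v - 3)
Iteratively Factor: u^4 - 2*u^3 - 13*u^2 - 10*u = (u - 5)*(u^3 + 3*u^2 + 2*u) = u*(u - 5)*(u^2 + 3*u + 2) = u*(u - 5)*(u + 2)*(u + 1)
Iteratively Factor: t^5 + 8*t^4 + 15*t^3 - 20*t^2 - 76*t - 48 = (t - 2)*(t^4 + 10*t^3 + 35*t^2 + 50*t + 24) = (t - 2)*(t + 3)*(t^3 + 7*t^2 + 14*t + 8) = (t - 2)*(t + 1)*(t + 3)*(t^2 + 6*t + 8) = (t - 2)*(t + 1)*(t + 2)*(t + 3)*(t + 4)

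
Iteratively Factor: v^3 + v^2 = (v)*(v^2 + v) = v^2*(v + 1)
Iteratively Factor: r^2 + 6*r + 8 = (r + 2)*(r + 4)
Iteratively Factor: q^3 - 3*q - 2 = (q - 2)*(q^2 + 2*q + 1) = (q - 2)*(q + 1)*(q + 1)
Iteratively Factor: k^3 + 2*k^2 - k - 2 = (k + 1)*(k^2 + k - 2) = (k - 1)*(k + 1)*(k + 2)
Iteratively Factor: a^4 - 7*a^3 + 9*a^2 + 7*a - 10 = (a - 1)*(a^3 - 6*a^2 + 3*a + 10) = (a - 2)*(a - 1)*(a^2 - 4*a - 5) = (a - 2)*(a - 1)*(a + 1)*(a - 5)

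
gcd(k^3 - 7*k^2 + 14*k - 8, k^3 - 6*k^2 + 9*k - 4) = k^2 - 5*k + 4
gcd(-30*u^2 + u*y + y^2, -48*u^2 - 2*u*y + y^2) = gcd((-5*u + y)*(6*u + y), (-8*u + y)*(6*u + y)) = 6*u + y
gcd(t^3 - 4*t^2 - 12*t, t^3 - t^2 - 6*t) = t^2 + 2*t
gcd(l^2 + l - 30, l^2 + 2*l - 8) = 1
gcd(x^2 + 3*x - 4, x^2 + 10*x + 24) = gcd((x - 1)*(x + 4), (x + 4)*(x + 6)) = x + 4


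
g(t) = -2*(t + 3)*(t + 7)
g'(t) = -4*t - 20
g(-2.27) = -6.91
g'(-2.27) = -10.92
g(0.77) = -58.59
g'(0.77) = -23.08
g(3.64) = -141.30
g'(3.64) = -34.56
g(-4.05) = 6.20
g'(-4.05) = -3.80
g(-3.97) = 5.88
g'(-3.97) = -4.12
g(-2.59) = -3.62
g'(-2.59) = -9.64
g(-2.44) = -5.11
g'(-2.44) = -10.24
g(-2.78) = -1.86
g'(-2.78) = -8.88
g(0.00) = -42.00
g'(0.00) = -20.00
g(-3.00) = 0.00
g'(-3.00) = -8.00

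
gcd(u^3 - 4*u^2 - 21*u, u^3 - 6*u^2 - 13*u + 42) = u^2 - 4*u - 21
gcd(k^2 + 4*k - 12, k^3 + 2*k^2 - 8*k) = k - 2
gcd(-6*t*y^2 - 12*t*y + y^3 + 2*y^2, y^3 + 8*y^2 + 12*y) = y^2 + 2*y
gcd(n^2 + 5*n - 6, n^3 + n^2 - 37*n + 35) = n - 1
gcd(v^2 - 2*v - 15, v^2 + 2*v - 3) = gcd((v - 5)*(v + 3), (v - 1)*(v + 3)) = v + 3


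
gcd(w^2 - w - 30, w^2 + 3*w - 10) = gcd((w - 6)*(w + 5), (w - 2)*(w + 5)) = w + 5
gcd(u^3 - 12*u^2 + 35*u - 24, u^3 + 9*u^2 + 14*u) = 1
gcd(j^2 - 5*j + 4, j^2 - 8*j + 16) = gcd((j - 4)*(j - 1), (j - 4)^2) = j - 4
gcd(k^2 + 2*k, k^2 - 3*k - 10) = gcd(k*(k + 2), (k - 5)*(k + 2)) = k + 2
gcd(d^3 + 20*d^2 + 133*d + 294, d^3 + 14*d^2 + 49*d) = d^2 + 14*d + 49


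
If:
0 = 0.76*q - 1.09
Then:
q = 1.43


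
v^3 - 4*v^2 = v^2*(v - 4)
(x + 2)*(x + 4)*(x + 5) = x^3 + 11*x^2 + 38*x + 40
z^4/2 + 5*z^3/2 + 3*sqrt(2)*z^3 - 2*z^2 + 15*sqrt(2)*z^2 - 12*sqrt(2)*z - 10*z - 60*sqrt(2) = (z/2 + 1)*(z - 2)*(z + 5)*(z + 6*sqrt(2))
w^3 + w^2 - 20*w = w*(w - 4)*(w + 5)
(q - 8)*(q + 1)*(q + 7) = q^3 - 57*q - 56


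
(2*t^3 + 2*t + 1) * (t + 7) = 2*t^4 + 14*t^3 + 2*t^2 + 15*t + 7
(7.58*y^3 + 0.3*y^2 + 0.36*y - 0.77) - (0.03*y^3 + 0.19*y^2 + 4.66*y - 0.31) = 7.55*y^3 + 0.11*y^2 - 4.3*y - 0.46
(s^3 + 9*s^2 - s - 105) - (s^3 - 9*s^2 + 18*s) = 18*s^2 - 19*s - 105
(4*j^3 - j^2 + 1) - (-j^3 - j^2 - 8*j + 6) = 5*j^3 + 8*j - 5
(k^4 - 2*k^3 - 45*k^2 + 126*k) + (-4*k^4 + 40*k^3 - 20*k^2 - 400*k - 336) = -3*k^4 + 38*k^3 - 65*k^2 - 274*k - 336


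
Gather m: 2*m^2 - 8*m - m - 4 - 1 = 2*m^2 - 9*m - 5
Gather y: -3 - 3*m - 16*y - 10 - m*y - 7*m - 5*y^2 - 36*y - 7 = -10*m - 5*y^2 + y*(-m - 52) - 20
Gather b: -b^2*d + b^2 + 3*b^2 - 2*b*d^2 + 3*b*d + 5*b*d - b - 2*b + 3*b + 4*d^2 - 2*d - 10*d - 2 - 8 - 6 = b^2*(4 - d) + b*(-2*d^2 + 8*d) + 4*d^2 - 12*d - 16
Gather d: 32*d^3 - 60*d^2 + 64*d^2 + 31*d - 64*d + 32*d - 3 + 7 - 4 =32*d^3 + 4*d^2 - d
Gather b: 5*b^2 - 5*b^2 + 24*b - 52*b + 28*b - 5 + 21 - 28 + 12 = 0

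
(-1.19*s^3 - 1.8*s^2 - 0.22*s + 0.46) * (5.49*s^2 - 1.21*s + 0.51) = -6.5331*s^5 - 8.4421*s^4 + 0.3633*s^3 + 1.8736*s^2 - 0.6688*s + 0.2346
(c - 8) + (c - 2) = 2*c - 10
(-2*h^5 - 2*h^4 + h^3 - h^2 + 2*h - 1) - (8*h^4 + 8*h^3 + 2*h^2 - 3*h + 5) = -2*h^5 - 10*h^4 - 7*h^3 - 3*h^2 + 5*h - 6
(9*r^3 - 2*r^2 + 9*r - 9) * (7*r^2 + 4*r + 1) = 63*r^5 + 22*r^4 + 64*r^3 - 29*r^2 - 27*r - 9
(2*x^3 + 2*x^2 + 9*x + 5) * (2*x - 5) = 4*x^4 - 6*x^3 + 8*x^2 - 35*x - 25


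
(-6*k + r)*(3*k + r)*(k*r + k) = -18*k^3*r - 18*k^3 - 3*k^2*r^2 - 3*k^2*r + k*r^3 + k*r^2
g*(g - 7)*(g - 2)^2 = g^4 - 11*g^3 + 32*g^2 - 28*g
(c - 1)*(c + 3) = c^2 + 2*c - 3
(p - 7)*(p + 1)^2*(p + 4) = p^4 - p^3 - 33*p^2 - 59*p - 28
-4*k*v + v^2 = v*(-4*k + v)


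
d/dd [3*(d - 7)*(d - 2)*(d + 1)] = 9*d^2 - 48*d + 15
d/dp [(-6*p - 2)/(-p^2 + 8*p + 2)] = 2*(-3*p^2 - 2*p + 2)/(p^4 - 16*p^3 + 60*p^2 + 32*p + 4)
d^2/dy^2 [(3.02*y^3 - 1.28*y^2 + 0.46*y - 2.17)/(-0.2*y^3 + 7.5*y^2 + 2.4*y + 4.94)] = (-4.44089209850063e-16*y^7 - 8.95760000000001*y^6 - 8.80799999999954*y^5 - 26.93712*y^4 + 56.3449600000002*y^3 + 221.29692*y^2 - 92.7114720000001*y - 62.417864)/(0.008*y^9 - 0.9*y^8 + 33.462*y^7 - 400.8678*y^6 - 357.084*y^5 - 948.9978*y^4 - 532.70184*y^3 - 634.4442*y^2 - 175.70592*y - 120.553784)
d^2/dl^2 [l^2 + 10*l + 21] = 2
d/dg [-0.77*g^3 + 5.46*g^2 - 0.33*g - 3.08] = -2.31*g^2 + 10.92*g - 0.33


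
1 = 1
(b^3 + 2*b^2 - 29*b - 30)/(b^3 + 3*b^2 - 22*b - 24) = (b - 5)/(b - 4)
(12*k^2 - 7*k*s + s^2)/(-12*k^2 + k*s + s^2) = (-4*k + s)/(4*k + s)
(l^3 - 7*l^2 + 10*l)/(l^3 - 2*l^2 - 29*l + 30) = l*(l^2 - 7*l + 10)/(l^3 - 2*l^2 - 29*l + 30)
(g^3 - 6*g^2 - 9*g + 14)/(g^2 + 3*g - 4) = (g^2 - 5*g - 14)/(g + 4)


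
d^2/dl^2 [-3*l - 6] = 0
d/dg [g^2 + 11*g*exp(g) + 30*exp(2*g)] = 11*g*exp(g) + 2*g + 60*exp(2*g) + 11*exp(g)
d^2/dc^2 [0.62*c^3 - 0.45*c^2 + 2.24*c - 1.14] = 3.72*c - 0.9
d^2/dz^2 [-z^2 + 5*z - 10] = -2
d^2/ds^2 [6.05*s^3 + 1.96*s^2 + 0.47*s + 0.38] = 36.3*s + 3.92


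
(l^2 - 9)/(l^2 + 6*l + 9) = (l - 3)/(l + 3)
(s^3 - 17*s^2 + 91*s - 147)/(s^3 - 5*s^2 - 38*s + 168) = (s^2 - 10*s + 21)/(s^2 + 2*s - 24)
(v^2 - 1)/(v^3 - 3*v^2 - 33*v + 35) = (v + 1)/(v^2 - 2*v - 35)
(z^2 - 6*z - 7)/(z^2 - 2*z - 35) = (z + 1)/(z + 5)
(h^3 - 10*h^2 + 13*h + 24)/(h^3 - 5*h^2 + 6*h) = (h^2 - 7*h - 8)/(h*(h - 2))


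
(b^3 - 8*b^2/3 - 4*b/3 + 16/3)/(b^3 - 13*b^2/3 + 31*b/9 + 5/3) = 3*(3*b^3 - 8*b^2 - 4*b + 16)/(9*b^3 - 39*b^2 + 31*b + 15)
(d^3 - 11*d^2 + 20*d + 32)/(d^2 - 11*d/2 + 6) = 2*(d^2 - 7*d - 8)/(2*d - 3)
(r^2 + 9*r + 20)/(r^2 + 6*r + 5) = (r + 4)/(r + 1)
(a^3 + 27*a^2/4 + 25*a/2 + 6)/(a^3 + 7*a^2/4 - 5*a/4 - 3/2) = (a + 4)/(a - 1)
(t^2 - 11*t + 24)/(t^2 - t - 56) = (t - 3)/(t + 7)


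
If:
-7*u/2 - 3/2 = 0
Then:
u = -3/7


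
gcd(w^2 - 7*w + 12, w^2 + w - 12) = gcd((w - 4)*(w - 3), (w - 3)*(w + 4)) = w - 3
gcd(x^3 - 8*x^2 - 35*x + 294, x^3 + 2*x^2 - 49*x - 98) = x - 7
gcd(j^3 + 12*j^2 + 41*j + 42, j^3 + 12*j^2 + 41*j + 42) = j^3 + 12*j^2 + 41*j + 42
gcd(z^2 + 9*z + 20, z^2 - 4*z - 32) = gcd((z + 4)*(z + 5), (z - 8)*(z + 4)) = z + 4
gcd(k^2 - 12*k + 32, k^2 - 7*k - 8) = k - 8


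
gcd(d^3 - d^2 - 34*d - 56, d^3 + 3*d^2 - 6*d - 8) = d + 4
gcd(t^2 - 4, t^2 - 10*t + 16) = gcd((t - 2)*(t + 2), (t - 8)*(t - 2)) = t - 2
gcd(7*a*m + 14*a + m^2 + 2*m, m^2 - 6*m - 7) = 1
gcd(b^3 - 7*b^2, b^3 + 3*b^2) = b^2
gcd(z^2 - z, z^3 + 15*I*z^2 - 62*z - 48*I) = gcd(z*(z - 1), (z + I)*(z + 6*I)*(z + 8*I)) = 1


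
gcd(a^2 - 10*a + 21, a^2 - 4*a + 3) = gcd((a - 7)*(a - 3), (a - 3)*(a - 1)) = a - 3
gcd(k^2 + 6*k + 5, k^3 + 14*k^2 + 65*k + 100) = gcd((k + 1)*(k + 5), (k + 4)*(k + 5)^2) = k + 5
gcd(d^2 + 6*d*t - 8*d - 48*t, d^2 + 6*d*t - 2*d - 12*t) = d + 6*t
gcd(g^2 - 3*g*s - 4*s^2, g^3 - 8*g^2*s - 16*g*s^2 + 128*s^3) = -g + 4*s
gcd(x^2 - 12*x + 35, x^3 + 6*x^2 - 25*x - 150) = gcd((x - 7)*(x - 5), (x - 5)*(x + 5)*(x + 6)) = x - 5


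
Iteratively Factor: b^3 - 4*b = (b + 2)*(b^2 - 2*b) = b*(b + 2)*(b - 2)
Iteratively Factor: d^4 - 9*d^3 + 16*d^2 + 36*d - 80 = (d + 2)*(d^3 - 11*d^2 + 38*d - 40) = (d - 4)*(d + 2)*(d^2 - 7*d + 10) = (d - 4)*(d - 2)*(d + 2)*(d - 5)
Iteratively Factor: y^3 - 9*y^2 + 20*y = (y)*(y^2 - 9*y + 20) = y*(y - 4)*(y - 5)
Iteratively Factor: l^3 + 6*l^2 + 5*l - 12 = (l + 3)*(l^2 + 3*l - 4) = (l - 1)*(l + 3)*(l + 4)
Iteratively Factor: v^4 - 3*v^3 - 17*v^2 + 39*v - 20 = (v + 4)*(v^3 - 7*v^2 + 11*v - 5) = (v - 1)*(v + 4)*(v^2 - 6*v + 5) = (v - 1)^2*(v + 4)*(v - 5)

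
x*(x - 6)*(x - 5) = x^3 - 11*x^2 + 30*x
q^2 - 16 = (q - 4)*(q + 4)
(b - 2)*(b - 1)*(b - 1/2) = b^3 - 7*b^2/2 + 7*b/2 - 1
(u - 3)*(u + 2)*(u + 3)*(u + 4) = u^4 + 6*u^3 - u^2 - 54*u - 72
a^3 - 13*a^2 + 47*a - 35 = (a - 7)*(a - 5)*(a - 1)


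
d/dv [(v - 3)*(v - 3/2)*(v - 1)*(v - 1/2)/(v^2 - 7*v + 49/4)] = 2*(8*v^4 - 80*v^3 + 252*v^2 - 293*v + 108)/(8*v^3 - 84*v^2 + 294*v - 343)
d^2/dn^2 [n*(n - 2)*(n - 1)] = 6*n - 6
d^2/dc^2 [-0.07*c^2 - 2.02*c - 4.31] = -0.140000000000000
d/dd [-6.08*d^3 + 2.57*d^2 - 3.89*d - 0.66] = -18.24*d^2 + 5.14*d - 3.89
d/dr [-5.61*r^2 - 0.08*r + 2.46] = -11.22*r - 0.08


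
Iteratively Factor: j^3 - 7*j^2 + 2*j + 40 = (j + 2)*(j^2 - 9*j + 20) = (j - 4)*(j + 2)*(j - 5)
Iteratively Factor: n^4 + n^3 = (n + 1)*(n^3) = n*(n + 1)*(n^2) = n^2*(n + 1)*(n)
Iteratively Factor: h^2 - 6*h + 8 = (h - 2)*(h - 4)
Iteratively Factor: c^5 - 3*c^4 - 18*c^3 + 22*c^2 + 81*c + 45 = (c + 1)*(c^4 - 4*c^3 - 14*c^2 + 36*c + 45) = (c - 5)*(c + 1)*(c^3 + c^2 - 9*c - 9) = (c - 5)*(c + 1)*(c + 3)*(c^2 - 2*c - 3) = (c - 5)*(c + 1)^2*(c + 3)*(c - 3)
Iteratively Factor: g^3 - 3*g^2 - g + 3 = (g - 3)*(g^2 - 1) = (g - 3)*(g - 1)*(g + 1)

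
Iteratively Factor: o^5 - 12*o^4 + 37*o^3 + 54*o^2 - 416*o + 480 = (o - 4)*(o^4 - 8*o^3 + 5*o^2 + 74*o - 120) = (o - 4)^2*(o^3 - 4*o^2 - 11*o + 30) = (o - 4)^2*(o + 3)*(o^2 - 7*o + 10) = (o - 4)^2*(o - 2)*(o + 3)*(o - 5)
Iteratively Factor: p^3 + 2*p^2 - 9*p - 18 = (p - 3)*(p^2 + 5*p + 6) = (p - 3)*(p + 3)*(p + 2)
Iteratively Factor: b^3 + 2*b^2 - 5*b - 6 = (b + 3)*(b^2 - b - 2) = (b + 1)*(b + 3)*(b - 2)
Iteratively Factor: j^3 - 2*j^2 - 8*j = (j - 4)*(j^2 + 2*j) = (j - 4)*(j + 2)*(j)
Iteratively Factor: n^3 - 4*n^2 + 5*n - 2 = (n - 2)*(n^2 - 2*n + 1) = (n - 2)*(n - 1)*(n - 1)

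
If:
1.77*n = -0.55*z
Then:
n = -0.310734463276836*z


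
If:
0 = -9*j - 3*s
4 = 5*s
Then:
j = -4/15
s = 4/5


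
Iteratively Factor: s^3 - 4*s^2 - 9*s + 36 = (s + 3)*(s^2 - 7*s + 12) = (s - 3)*(s + 3)*(s - 4)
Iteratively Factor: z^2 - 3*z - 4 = (z + 1)*(z - 4)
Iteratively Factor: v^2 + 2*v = (v)*(v + 2)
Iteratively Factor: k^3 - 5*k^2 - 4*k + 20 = (k - 5)*(k^2 - 4) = (k - 5)*(k + 2)*(k - 2)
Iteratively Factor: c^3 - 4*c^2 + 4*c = (c - 2)*(c^2 - 2*c) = c*(c - 2)*(c - 2)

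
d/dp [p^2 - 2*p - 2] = 2*p - 2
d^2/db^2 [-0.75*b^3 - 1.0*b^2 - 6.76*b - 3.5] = -4.5*b - 2.0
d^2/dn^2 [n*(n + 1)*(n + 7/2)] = 6*n + 9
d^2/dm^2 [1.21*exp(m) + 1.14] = 1.21*exp(m)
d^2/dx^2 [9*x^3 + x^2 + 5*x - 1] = 54*x + 2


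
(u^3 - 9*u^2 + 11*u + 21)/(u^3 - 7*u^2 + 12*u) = (u^2 - 6*u - 7)/(u*(u - 4))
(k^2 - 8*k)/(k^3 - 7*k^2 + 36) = k*(k - 8)/(k^3 - 7*k^2 + 36)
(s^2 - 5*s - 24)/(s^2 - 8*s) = (s + 3)/s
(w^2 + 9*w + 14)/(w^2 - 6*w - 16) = (w + 7)/(w - 8)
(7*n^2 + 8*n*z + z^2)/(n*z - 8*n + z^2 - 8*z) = (7*n + z)/(z - 8)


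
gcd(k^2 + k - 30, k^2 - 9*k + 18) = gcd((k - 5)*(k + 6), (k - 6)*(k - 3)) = 1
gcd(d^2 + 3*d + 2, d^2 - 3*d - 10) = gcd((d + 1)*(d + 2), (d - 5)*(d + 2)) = d + 2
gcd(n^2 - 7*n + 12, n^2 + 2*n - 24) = n - 4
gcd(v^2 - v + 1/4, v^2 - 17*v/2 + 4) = v - 1/2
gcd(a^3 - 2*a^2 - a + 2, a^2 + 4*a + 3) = a + 1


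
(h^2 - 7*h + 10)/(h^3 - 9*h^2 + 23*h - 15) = (h - 2)/(h^2 - 4*h + 3)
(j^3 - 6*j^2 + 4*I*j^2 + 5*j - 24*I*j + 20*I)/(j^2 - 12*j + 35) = (j^2 + j*(-1 + 4*I) - 4*I)/(j - 7)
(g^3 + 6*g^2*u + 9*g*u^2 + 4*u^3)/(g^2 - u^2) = (-g^2 - 5*g*u - 4*u^2)/(-g + u)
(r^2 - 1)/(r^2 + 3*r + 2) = (r - 1)/(r + 2)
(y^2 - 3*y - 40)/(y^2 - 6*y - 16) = (y + 5)/(y + 2)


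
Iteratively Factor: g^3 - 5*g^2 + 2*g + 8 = (g - 4)*(g^2 - g - 2) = (g - 4)*(g + 1)*(g - 2)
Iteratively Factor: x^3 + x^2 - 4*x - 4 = (x - 2)*(x^2 + 3*x + 2) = (x - 2)*(x + 2)*(x + 1)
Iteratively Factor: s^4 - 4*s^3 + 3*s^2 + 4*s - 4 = (s - 2)*(s^3 - 2*s^2 - s + 2) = (s - 2)*(s + 1)*(s^2 - 3*s + 2) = (s - 2)^2*(s + 1)*(s - 1)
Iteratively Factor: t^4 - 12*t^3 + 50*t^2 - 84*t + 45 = (t - 3)*(t^3 - 9*t^2 + 23*t - 15) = (t - 5)*(t - 3)*(t^2 - 4*t + 3) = (t - 5)*(t - 3)^2*(t - 1)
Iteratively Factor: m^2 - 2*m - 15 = (m + 3)*(m - 5)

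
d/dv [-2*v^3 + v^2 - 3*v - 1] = -6*v^2 + 2*v - 3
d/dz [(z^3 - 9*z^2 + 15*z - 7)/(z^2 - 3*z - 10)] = (z^4 - 6*z^3 - 18*z^2 + 194*z - 171)/(z^4 - 6*z^3 - 11*z^2 + 60*z + 100)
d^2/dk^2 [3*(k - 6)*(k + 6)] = 6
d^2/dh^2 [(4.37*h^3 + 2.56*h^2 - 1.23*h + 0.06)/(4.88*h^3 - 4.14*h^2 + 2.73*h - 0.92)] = (4.54747350886464e-13*h^7 + 298.505696*h^6 - 525.0636*h^5 + 197.048544*h^4 + 221.838578*h^3 - 179.657496*h^2 + 47.849016*h - 1.407676)/(116.214272*h^9 - 295.774848*h^8 + 445.96368*h^7 - 467.614104*h^6 + 361.005444*h^5 - 213.409962*h^4 + 95.125857*h^3 - 31.082292*h^2 + 6.932016*h - 0.778688)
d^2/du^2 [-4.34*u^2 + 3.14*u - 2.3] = -8.68000000000000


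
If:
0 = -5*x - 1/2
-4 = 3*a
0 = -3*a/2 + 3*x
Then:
No Solution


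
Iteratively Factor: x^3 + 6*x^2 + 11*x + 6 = (x + 1)*(x^2 + 5*x + 6) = (x + 1)*(x + 3)*(x + 2)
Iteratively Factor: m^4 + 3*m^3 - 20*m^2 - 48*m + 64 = (m - 1)*(m^3 + 4*m^2 - 16*m - 64) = (m - 1)*(m + 4)*(m^2 - 16) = (m - 4)*(m - 1)*(m + 4)*(m + 4)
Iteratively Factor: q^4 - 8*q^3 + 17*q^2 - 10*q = (q)*(q^3 - 8*q^2 + 17*q - 10) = q*(q - 2)*(q^2 - 6*q + 5) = q*(q - 2)*(q - 1)*(q - 5)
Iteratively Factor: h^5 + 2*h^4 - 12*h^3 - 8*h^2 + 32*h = (h - 2)*(h^4 + 4*h^3 - 4*h^2 - 16*h) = h*(h - 2)*(h^3 + 4*h^2 - 4*h - 16) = h*(h - 2)*(h + 2)*(h^2 + 2*h - 8) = h*(h - 2)*(h + 2)*(h + 4)*(h - 2)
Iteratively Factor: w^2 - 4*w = (w)*(w - 4)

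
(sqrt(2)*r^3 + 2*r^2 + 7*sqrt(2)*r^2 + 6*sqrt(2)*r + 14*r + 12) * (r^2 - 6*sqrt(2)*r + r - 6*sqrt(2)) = sqrt(2)*r^5 - 10*r^4 + 8*sqrt(2)*r^4 - 80*r^3 + sqrt(2)*r^3 - 130*r^2 - 90*sqrt(2)*r^2 - 156*sqrt(2)*r - 60*r - 72*sqrt(2)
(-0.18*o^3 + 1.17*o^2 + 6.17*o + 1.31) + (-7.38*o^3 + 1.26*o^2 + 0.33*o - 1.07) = -7.56*o^3 + 2.43*o^2 + 6.5*o + 0.24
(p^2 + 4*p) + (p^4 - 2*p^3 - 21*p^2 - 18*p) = p^4 - 2*p^3 - 20*p^2 - 14*p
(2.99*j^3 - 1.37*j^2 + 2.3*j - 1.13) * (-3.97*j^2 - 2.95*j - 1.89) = -11.8703*j^5 - 3.3816*j^4 - 10.7406*j^3 + 0.290399999999999*j^2 - 1.0135*j + 2.1357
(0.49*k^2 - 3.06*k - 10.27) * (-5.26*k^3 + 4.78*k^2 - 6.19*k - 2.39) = -2.5774*k^5 + 18.4378*k^4 + 36.3603*k^3 - 31.3203*k^2 + 70.8847*k + 24.5453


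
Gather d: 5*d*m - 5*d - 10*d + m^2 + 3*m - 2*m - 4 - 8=d*(5*m - 15) + m^2 + m - 12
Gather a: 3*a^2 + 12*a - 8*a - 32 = 3*a^2 + 4*a - 32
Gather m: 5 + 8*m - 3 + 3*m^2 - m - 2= 3*m^2 + 7*m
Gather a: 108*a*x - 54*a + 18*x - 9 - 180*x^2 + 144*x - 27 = a*(108*x - 54) - 180*x^2 + 162*x - 36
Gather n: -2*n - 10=-2*n - 10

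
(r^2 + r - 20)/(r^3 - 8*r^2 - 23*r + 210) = (r - 4)/(r^2 - 13*r + 42)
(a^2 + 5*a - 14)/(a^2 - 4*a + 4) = (a + 7)/(a - 2)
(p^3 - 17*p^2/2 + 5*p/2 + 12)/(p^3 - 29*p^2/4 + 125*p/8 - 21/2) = 4*(p^2 - 7*p - 8)/(4*p^2 - 23*p + 28)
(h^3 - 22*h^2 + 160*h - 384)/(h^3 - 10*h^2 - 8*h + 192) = (h - 8)/(h + 4)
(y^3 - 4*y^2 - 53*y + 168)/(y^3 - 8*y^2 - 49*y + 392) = (y - 3)/(y - 7)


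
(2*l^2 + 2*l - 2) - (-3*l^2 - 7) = 5*l^2 + 2*l + 5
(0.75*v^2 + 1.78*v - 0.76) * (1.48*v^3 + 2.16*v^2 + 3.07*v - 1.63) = 1.11*v^5 + 4.2544*v^4 + 5.0225*v^3 + 2.6005*v^2 - 5.2346*v + 1.2388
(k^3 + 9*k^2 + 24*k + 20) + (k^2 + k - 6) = k^3 + 10*k^2 + 25*k + 14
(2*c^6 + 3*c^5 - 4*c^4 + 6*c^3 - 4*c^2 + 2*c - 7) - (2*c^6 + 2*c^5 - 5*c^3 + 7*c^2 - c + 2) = c^5 - 4*c^4 + 11*c^3 - 11*c^2 + 3*c - 9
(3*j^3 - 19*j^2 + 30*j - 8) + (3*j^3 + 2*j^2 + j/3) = 6*j^3 - 17*j^2 + 91*j/3 - 8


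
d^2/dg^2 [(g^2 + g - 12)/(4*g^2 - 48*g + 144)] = (13*g + 12)/(2*(g^4 - 24*g^3 + 216*g^2 - 864*g + 1296))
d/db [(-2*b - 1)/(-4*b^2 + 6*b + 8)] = (-4*b^2 - 4*b - 5)/(2*(4*b^4 - 12*b^3 - 7*b^2 + 24*b + 16))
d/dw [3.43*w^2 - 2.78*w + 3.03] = 6.86*w - 2.78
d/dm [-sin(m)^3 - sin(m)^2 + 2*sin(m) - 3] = (-3*sin(m)^2 - 2*sin(m) + 2)*cos(m)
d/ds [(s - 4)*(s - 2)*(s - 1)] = 3*s^2 - 14*s + 14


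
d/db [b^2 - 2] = 2*b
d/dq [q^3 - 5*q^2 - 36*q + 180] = 3*q^2 - 10*q - 36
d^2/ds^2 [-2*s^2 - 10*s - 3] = -4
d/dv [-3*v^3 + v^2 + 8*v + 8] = -9*v^2 + 2*v + 8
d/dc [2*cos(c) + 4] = -2*sin(c)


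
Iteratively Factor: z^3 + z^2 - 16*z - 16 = (z - 4)*(z^2 + 5*z + 4) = (z - 4)*(z + 4)*(z + 1)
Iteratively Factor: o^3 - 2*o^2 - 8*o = (o)*(o^2 - 2*o - 8) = o*(o - 4)*(o + 2)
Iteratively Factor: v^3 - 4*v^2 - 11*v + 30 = (v - 2)*(v^2 - 2*v - 15) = (v - 2)*(v + 3)*(v - 5)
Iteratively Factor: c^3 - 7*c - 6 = (c + 2)*(c^2 - 2*c - 3) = (c + 1)*(c + 2)*(c - 3)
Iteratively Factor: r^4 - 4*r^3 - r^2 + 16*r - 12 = (r - 2)*(r^3 - 2*r^2 - 5*r + 6) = (r - 2)*(r - 1)*(r^2 - r - 6) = (r - 2)*(r - 1)*(r + 2)*(r - 3)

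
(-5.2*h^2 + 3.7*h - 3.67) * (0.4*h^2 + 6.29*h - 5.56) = -2.08*h^4 - 31.228*h^3 + 50.717*h^2 - 43.6563*h + 20.4052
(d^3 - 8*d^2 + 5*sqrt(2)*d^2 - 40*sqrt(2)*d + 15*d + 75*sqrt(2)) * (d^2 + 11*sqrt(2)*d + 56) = d^5 - 8*d^4 + 16*sqrt(2)*d^4 - 128*sqrt(2)*d^3 + 181*d^3 - 1328*d^2 + 520*sqrt(2)*d^2 - 2240*sqrt(2)*d + 2490*d + 4200*sqrt(2)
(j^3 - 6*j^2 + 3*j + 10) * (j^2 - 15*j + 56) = j^5 - 21*j^4 + 149*j^3 - 371*j^2 + 18*j + 560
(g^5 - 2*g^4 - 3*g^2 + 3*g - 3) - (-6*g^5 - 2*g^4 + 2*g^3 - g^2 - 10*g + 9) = 7*g^5 - 2*g^3 - 2*g^2 + 13*g - 12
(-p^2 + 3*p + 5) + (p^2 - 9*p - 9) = -6*p - 4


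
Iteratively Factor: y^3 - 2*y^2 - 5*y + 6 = (y - 3)*(y^2 + y - 2) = (y - 3)*(y - 1)*(y + 2)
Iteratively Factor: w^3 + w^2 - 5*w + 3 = (w - 1)*(w^2 + 2*w - 3) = (w - 1)*(w + 3)*(w - 1)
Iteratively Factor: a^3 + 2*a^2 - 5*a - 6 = (a + 1)*(a^2 + a - 6) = (a + 1)*(a + 3)*(a - 2)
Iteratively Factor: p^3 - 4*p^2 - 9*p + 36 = (p - 3)*(p^2 - p - 12) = (p - 4)*(p - 3)*(p + 3)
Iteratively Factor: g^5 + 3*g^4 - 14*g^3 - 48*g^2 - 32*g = (g + 1)*(g^4 + 2*g^3 - 16*g^2 - 32*g) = (g + 1)*(g + 2)*(g^3 - 16*g) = (g - 4)*(g + 1)*(g + 2)*(g^2 + 4*g) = (g - 4)*(g + 1)*(g + 2)*(g + 4)*(g)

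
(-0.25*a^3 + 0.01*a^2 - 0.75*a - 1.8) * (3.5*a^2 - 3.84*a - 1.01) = -0.875*a^5 + 0.995*a^4 - 2.4109*a^3 - 3.4301*a^2 + 7.6695*a + 1.818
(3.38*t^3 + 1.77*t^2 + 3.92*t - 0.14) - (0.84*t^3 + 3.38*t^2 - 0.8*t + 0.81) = 2.54*t^3 - 1.61*t^2 + 4.72*t - 0.95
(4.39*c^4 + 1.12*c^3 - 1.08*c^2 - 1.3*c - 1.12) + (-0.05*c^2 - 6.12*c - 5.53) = 4.39*c^4 + 1.12*c^3 - 1.13*c^2 - 7.42*c - 6.65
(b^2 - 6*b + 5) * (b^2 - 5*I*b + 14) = b^4 - 6*b^3 - 5*I*b^3 + 19*b^2 + 30*I*b^2 - 84*b - 25*I*b + 70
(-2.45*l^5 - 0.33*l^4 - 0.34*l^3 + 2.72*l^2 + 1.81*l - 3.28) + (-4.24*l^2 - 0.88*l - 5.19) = -2.45*l^5 - 0.33*l^4 - 0.34*l^3 - 1.52*l^2 + 0.93*l - 8.47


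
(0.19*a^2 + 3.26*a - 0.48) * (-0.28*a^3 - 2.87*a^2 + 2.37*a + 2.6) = -0.0532*a^5 - 1.4581*a^4 - 8.7715*a^3 + 9.5978*a^2 + 7.3384*a - 1.248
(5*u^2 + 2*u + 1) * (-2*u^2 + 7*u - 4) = -10*u^4 + 31*u^3 - 8*u^2 - u - 4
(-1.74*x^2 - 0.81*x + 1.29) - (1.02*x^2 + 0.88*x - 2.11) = -2.76*x^2 - 1.69*x + 3.4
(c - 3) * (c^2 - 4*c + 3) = c^3 - 7*c^2 + 15*c - 9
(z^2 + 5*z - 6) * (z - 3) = z^3 + 2*z^2 - 21*z + 18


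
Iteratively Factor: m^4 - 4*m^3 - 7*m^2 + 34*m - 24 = (m - 4)*(m^3 - 7*m + 6) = (m - 4)*(m + 3)*(m^2 - 3*m + 2) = (m - 4)*(m - 1)*(m + 3)*(m - 2)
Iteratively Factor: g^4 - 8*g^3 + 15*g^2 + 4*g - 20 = (g + 1)*(g^3 - 9*g^2 + 24*g - 20) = (g - 5)*(g + 1)*(g^2 - 4*g + 4) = (g - 5)*(g - 2)*(g + 1)*(g - 2)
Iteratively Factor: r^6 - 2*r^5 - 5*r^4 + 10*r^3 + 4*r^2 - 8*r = (r - 1)*(r^5 - r^4 - 6*r^3 + 4*r^2 + 8*r) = (r - 1)*(r + 1)*(r^4 - 2*r^3 - 4*r^2 + 8*r) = (r - 1)*(r + 1)*(r + 2)*(r^3 - 4*r^2 + 4*r) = (r - 2)*(r - 1)*(r + 1)*(r + 2)*(r^2 - 2*r) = (r - 2)^2*(r - 1)*(r + 1)*(r + 2)*(r)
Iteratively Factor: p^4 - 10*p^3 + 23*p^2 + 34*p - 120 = (p - 3)*(p^3 - 7*p^2 + 2*p + 40) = (p - 4)*(p - 3)*(p^2 - 3*p - 10) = (p - 4)*(p - 3)*(p + 2)*(p - 5)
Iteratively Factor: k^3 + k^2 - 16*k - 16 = (k - 4)*(k^2 + 5*k + 4) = (k - 4)*(k + 1)*(k + 4)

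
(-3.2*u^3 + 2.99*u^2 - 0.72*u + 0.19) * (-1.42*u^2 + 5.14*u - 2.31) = 4.544*u^5 - 20.6938*u^4 + 23.783*u^3 - 10.8775*u^2 + 2.6398*u - 0.4389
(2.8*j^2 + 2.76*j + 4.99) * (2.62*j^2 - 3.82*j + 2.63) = 7.336*j^4 - 3.4648*j^3 + 9.8946*j^2 - 11.803*j + 13.1237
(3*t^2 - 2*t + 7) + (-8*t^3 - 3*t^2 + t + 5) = -8*t^3 - t + 12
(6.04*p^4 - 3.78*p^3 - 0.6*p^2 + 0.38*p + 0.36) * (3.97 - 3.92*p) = -23.6768*p^5 + 38.7964*p^4 - 12.6546*p^3 - 3.8716*p^2 + 0.0974000000000002*p + 1.4292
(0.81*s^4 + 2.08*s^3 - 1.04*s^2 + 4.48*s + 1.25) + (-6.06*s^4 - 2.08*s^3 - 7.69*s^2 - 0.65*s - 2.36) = -5.25*s^4 - 8.73*s^2 + 3.83*s - 1.11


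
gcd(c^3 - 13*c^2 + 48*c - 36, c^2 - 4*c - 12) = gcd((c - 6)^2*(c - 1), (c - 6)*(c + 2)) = c - 6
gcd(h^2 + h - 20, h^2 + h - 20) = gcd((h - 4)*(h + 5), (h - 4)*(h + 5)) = h^2 + h - 20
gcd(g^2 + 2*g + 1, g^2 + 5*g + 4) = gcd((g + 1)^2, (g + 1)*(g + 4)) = g + 1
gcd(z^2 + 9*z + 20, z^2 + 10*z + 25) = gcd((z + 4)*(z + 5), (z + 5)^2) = z + 5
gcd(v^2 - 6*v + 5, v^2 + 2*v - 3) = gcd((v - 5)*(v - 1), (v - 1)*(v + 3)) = v - 1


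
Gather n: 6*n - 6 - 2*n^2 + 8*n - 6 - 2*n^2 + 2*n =-4*n^2 + 16*n - 12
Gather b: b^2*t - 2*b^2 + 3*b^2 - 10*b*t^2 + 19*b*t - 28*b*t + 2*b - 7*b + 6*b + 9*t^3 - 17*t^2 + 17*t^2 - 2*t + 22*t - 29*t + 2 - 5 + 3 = b^2*(t + 1) + b*(-10*t^2 - 9*t + 1) + 9*t^3 - 9*t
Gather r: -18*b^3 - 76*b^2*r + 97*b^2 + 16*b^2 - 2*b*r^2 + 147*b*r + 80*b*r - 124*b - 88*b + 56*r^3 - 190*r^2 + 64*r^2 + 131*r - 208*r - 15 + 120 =-18*b^3 + 113*b^2 - 212*b + 56*r^3 + r^2*(-2*b - 126) + r*(-76*b^2 + 227*b - 77) + 105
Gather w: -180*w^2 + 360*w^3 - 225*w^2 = 360*w^3 - 405*w^2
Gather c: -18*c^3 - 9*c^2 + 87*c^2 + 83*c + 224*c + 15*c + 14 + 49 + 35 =-18*c^3 + 78*c^2 + 322*c + 98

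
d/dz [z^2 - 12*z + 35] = 2*z - 12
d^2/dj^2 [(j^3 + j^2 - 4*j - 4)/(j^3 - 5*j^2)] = 12*(j^4 - 2*j^3 + 6*j^2 + 10*j - 50)/(j^4*(j^3 - 15*j^2 + 75*j - 125))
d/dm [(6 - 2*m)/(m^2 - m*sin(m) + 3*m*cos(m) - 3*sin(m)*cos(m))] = 2*(-m^2 + m*sin(m) - 3*m*cos(m) + (3 - m)*(3*m*sin(m) + m*cos(m) - 2*m + sin(m) - 3*cos(m) + 3*cos(2*m)) + 3*sin(2*m)/2)/((m - sin(m))^2*(m + 3*cos(m))^2)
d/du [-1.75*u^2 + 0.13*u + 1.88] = 0.13 - 3.5*u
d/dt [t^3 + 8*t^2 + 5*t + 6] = 3*t^2 + 16*t + 5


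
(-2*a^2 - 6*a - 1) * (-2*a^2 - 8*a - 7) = 4*a^4 + 28*a^3 + 64*a^2 + 50*a + 7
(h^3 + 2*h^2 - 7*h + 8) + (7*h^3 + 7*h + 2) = 8*h^3 + 2*h^2 + 10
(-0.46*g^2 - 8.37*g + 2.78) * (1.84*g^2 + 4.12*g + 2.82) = -0.8464*g^4 - 17.296*g^3 - 30.6664*g^2 - 12.1498*g + 7.8396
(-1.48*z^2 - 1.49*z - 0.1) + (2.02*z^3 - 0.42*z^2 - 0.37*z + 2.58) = 2.02*z^3 - 1.9*z^2 - 1.86*z + 2.48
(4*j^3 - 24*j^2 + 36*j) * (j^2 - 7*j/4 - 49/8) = 4*j^5 - 31*j^4 + 107*j^3/2 + 84*j^2 - 441*j/2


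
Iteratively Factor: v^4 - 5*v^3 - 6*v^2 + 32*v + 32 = (v - 4)*(v^3 - v^2 - 10*v - 8) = (v - 4)*(v + 1)*(v^2 - 2*v - 8) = (v - 4)*(v + 1)*(v + 2)*(v - 4)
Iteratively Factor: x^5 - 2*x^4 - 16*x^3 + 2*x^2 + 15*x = (x + 1)*(x^4 - 3*x^3 - 13*x^2 + 15*x) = x*(x + 1)*(x^3 - 3*x^2 - 13*x + 15) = x*(x - 5)*(x + 1)*(x^2 + 2*x - 3) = x*(x - 5)*(x - 1)*(x + 1)*(x + 3)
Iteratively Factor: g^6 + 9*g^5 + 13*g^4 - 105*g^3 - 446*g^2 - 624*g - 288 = (g + 4)*(g^5 + 5*g^4 - 7*g^3 - 77*g^2 - 138*g - 72) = (g - 4)*(g + 4)*(g^4 + 9*g^3 + 29*g^2 + 39*g + 18) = (g - 4)*(g + 3)*(g + 4)*(g^3 + 6*g^2 + 11*g + 6) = (g - 4)*(g + 3)^2*(g + 4)*(g^2 + 3*g + 2) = (g - 4)*(g + 1)*(g + 3)^2*(g + 4)*(g + 2)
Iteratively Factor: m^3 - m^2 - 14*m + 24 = (m - 2)*(m^2 + m - 12) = (m - 3)*(m - 2)*(m + 4)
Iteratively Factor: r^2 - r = (r)*(r - 1)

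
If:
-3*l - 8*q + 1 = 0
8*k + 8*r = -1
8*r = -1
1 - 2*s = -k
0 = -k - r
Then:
No Solution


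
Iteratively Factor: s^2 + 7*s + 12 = (s + 3)*(s + 4)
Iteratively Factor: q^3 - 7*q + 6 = (q - 2)*(q^2 + 2*q - 3) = (q - 2)*(q - 1)*(q + 3)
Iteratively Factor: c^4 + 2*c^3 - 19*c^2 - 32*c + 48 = (c - 1)*(c^3 + 3*c^2 - 16*c - 48) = (c - 1)*(c + 3)*(c^2 - 16) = (c - 4)*(c - 1)*(c + 3)*(c + 4)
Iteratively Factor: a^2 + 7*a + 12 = (a + 3)*(a + 4)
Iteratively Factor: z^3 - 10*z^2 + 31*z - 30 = (z - 5)*(z^2 - 5*z + 6) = (z - 5)*(z - 3)*(z - 2)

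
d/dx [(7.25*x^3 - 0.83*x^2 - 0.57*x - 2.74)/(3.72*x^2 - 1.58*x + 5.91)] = (26.97*x^4 - 22.91*x^3 + 131.9743*x^2 + 10.575*x - 7.6979)/(13.8384*x^4 - 11.7552*x^3 + 46.4668*x^2 - 18.6756*x + 34.9281)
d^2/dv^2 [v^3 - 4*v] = 6*v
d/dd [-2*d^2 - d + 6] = -4*d - 1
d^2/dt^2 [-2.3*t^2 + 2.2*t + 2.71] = -4.60000000000000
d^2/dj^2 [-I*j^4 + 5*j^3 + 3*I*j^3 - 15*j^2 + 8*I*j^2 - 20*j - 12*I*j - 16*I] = -12*I*j^2 + j*(30 + 18*I) - 30 + 16*I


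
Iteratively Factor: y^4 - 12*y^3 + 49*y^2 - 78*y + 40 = (y - 2)*(y^3 - 10*y^2 + 29*y - 20) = (y - 2)*(y - 1)*(y^2 - 9*y + 20) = (y - 5)*(y - 2)*(y - 1)*(y - 4)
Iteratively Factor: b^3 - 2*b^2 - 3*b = (b - 3)*(b^2 + b) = b*(b - 3)*(b + 1)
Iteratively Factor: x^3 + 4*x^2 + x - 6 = (x - 1)*(x^2 + 5*x + 6) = (x - 1)*(x + 2)*(x + 3)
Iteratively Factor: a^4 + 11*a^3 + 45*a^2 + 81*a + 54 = (a + 3)*(a^3 + 8*a^2 + 21*a + 18) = (a + 3)^2*(a^2 + 5*a + 6) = (a + 2)*(a + 3)^2*(a + 3)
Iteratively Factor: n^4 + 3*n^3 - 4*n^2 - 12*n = (n)*(n^3 + 3*n^2 - 4*n - 12) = n*(n - 2)*(n^2 + 5*n + 6) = n*(n - 2)*(n + 3)*(n + 2)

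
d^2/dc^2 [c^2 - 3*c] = 2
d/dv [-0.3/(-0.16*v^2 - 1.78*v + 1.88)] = (-0.096*v - 0.534)/(0.16*v^2 + 1.78*v - 1.88)^2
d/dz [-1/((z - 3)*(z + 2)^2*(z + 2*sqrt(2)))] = ((z - 3)*(z + 2) + 2*(z - 3)*(z + 2*sqrt(2)) + (z + 2)*(z + 2*sqrt(2)))/((z - 3)^2*(z + 2)^3*(z + 2*sqrt(2))^2)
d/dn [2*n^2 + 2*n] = 4*n + 2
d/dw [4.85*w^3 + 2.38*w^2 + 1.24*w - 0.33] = 14.55*w^2 + 4.76*w + 1.24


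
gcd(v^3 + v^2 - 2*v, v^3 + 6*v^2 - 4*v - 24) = v + 2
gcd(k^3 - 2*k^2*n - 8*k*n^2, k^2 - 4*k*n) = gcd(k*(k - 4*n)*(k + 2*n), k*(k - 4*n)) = k^2 - 4*k*n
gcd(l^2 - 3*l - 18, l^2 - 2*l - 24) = l - 6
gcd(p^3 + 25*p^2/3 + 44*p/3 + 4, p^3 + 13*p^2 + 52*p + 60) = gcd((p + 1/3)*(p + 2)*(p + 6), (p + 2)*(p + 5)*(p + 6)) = p^2 + 8*p + 12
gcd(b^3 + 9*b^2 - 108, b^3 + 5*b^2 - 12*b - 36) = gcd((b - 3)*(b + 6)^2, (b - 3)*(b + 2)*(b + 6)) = b^2 + 3*b - 18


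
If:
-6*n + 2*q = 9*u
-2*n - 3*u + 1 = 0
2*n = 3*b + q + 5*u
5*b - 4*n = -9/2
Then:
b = -17/22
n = 7/44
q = 3/2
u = 5/22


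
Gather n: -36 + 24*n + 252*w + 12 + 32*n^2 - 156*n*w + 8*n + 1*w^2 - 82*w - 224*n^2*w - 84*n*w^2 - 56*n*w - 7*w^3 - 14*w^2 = n^2*(32 - 224*w) + n*(-84*w^2 - 212*w + 32) - 7*w^3 - 13*w^2 + 170*w - 24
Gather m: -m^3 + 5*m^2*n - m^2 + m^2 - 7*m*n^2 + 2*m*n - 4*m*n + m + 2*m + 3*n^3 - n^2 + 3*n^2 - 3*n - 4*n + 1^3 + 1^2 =-m^3 + 5*m^2*n + m*(-7*n^2 - 2*n + 3) + 3*n^3 + 2*n^2 - 7*n + 2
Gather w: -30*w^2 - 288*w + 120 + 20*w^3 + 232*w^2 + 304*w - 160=20*w^3 + 202*w^2 + 16*w - 40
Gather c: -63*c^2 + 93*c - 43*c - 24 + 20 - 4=-63*c^2 + 50*c - 8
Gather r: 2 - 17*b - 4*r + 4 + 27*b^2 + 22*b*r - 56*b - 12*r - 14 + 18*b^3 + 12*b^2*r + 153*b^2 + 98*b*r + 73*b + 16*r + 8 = 18*b^3 + 180*b^2 + r*(12*b^2 + 120*b)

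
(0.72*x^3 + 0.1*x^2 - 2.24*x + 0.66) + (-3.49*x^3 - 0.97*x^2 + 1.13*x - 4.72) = -2.77*x^3 - 0.87*x^2 - 1.11*x - 4.06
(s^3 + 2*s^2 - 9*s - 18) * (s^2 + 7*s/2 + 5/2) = s^5 + 11*s^4/2 + s^3/2 - 89*s^2/2 - 171*s/2 - 45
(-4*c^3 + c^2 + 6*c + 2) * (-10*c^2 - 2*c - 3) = 40*c^5 - 2*c^4 - 50*c^3 - 35*c^2 - 22*c - 6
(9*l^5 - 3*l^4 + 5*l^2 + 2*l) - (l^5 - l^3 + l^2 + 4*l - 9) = 8*l^5 - 3*l^4 + l^3 + 4*l^2 - 2*l + 9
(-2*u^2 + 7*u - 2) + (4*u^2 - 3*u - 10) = 2*u^2 + 4*u - 12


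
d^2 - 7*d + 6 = (d - 6)*(d - 1)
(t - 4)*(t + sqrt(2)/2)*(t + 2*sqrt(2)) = t^3 - 4*t^2 + 5*sqrt(2)*t^2/2 - 10*sqrt(2)*t + 2*t - 8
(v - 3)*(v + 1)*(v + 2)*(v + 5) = v^4 + 5*v^3 - 7*v^2 - 41*v - 30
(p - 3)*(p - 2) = p^2 - 5*p + 6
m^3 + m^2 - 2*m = m*(m - 1)*(m + 2)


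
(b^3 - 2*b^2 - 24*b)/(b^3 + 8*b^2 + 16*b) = (b - 6)/(b + 4)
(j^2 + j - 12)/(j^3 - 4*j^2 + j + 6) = (j + 4)/(j^2 - j - 2)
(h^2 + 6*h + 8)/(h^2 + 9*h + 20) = (h + 2)/(h + 5)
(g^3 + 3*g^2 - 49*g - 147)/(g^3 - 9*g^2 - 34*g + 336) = (g^2 + 10*g + 21)/(g^2 - 2*g - 48)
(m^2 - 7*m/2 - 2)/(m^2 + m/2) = (m - 4)/m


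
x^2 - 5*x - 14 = (x - 7)*(x + 2)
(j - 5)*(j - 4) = j^2 - 9*j + 20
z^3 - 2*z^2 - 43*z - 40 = (z - 8)*(z + 1)*(z + 5)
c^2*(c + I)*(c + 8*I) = c^4 + 9*I*c^3 - 8*c^2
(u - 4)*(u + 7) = u^2 + 3*u - 28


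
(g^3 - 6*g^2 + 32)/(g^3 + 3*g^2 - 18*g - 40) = (g - 4)/(g + 5)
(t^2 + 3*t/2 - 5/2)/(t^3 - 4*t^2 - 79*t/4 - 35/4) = 2*(t - 1)/(2*t^2 - 13*t - 7)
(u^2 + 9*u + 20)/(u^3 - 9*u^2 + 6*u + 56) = (u^2 + 9*u + 20)/(u^3 - 9*u^2 + 6*u + 56)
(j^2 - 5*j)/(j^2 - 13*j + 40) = j/(j - 8)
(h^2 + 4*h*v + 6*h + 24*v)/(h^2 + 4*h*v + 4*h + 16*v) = (h + 6)/(h + 4)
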